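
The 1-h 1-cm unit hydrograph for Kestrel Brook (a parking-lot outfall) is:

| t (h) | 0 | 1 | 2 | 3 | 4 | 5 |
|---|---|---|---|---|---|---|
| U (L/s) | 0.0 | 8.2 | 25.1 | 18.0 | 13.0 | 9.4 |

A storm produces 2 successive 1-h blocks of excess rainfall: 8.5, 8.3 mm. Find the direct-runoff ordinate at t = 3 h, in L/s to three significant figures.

Q ≈ 36.1 L/s

By discrete convolution, Q_j = Σ (P_i / 10 mm) · U_{j−i}.
At t = 3 h (j=3): Q = (8.5/10)·18.0 + (8.3/10)·25.1 = 36.1 L/s.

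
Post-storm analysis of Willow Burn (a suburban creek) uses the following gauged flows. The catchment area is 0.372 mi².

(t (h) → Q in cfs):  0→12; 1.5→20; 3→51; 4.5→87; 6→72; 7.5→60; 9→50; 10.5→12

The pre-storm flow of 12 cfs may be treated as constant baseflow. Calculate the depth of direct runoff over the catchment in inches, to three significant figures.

Direct runoff: 0.0, 8.0, 39.0, 75.0, 60.0, 48.0, 38.0, 0.0 cfs; ΣQ_DR = 268.0 cfs.
V = ΣQ_DR · Δt = 268.0 × 5400 s = 1.447 × 10^6 ft³.
Over A = 0.372 mi², depth = V / A = 1.67 in.

d ≈ 1.67 in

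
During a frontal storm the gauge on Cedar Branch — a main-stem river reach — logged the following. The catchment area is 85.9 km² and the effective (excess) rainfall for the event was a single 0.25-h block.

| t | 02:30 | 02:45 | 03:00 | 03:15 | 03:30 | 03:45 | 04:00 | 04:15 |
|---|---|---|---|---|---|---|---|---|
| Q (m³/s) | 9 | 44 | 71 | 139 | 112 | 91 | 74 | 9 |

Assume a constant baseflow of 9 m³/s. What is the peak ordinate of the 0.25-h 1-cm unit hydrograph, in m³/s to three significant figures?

Direct runoff: 0.0, 35.0, 62.0, 130.0, 103.0, 82.0, 65.0, 0.0 m³/s; ΣQ_DR = 477.0 m³/s, peak = 130.0 m³/s.
Runoff depth d = ΣQ_DR·Δt / A = 477.0 × 900 / (85.9 km²) = 4.998 mm.
The 1-cm UH is the DRH scaled by (10 mm)/d, so U_p = 130.0 × 10/4.998 = 260 m³/s.

U_p ≈ 260 m³/s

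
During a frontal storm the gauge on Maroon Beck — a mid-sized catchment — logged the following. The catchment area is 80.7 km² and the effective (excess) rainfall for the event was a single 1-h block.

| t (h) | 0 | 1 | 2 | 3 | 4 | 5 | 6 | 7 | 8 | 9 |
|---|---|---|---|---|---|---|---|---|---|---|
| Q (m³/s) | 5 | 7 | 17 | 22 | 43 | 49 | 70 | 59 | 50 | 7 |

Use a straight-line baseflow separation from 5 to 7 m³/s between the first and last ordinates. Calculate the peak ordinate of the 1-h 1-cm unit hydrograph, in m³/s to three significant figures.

Direct runoff: 0.00, 1.78, 11.56, 16.33, 37.11, 42.89, 63.67, 52.44, 43.22, 0.00 m³/s; ΣQ_DR = 269.0 m³/s, peak = 63.67 m³/s.
Runoff depth d = ΣQ_DR·Δt / A = 269.0 × 3600 / (80.7 km²) = 12.00 mm.
The 1-cm UH is the DRH scaled by (10 mm)/d, so U_p = 63.67 × 10/12.00 = 53.1 m³/s.

U_p ≈ 53.1 m³/s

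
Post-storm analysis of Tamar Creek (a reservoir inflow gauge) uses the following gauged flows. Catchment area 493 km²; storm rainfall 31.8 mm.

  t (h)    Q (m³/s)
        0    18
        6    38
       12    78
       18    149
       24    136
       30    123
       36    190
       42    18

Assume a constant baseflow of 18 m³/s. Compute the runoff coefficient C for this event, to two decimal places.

C ≈ 0.83

ΣQ_DR = 606.0 m³/s; V = ΣQ_DR·Δt = 1.309 × 10^7 m³.
Runoff depth d = V / A = 26.55 mm.
C = d / P = 26.55 / 31.8 = 0.83.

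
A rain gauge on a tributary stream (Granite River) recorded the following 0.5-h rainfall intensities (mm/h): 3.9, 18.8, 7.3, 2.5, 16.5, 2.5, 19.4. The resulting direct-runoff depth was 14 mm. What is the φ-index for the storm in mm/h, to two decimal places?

φ ≈ 8.90 mm/h

Only the 3 blocks with intensity above φ contribute runoff: 18.8, 16.5, 19.4 mm/h.
Σ(I−φ)·Δt = d  ⇒  (18.8+16.5+19.4 − 3φ)·0.5 = 14
φ = (54.70 − 14/0.5) / 3 = 8.90 mm/h.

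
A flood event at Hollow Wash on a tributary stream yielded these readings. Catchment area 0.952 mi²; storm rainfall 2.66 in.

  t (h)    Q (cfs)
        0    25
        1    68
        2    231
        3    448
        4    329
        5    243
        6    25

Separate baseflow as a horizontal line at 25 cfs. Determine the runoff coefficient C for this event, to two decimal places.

ΣQ_DR = 1194 cfs; V = ΣQ_DR·Δt = 4.298 × 10^6 ft³.
Runoff depth d = V / A = 1.943 in.
C = d / P = 1.943 / 2.66 = 0.73.

C ≈ 0.73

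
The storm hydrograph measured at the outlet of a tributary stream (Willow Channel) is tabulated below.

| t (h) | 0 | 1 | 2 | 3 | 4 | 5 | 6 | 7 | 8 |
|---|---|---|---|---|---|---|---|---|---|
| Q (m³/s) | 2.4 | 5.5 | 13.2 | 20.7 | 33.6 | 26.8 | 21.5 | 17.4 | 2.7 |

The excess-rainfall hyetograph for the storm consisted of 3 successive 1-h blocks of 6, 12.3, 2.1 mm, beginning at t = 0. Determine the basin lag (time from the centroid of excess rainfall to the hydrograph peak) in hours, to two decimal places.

Centroid of excess rainfall: t_c = Σ P_i·t̄_i / ΣP_i = 1.3088 h (block centres at 0.5, 1.5, 2.5 h).
Hydrograph peak occurs at t = 4 h, so basin lag t_L = 4 − 1.3088 = 2.69 h.

t_L ≈ 2.69 h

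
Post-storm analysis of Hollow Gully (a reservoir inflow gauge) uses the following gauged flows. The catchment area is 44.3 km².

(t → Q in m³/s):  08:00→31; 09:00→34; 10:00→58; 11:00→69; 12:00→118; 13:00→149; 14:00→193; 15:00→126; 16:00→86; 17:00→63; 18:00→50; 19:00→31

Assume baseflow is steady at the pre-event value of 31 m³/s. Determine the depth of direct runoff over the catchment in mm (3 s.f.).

Direct runoff: 0.0, 3.0, 27.0, 38.0, 87.0, 118.0, 162.0, 95.0, 55.0, 32.0, 19.0, 0.0 m³/s; ΣQ_DR = 636.0 m³/s.
V = ΣQ_DR · Δt = 636.0 × 3600 s = 2.290 × 10^6 m³.
Over A = 44.3 km², depth = V / A = 51.7 mm.

d ≈ 51.7 mm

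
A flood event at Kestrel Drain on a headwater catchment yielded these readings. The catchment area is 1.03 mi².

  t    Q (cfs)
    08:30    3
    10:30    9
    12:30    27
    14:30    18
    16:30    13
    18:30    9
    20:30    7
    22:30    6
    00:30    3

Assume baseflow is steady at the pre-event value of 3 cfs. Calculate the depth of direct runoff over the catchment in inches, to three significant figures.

d ≈ 0.205 in

Direct runoff: 0.0, 6.0, 24.0, 15.0, 10.0, 6.0, 4.0, 3.0, 0.0 cfs; ΣQ_DR = 68.00 cfs.
V = ΣQ_DR · Δt = 68.00 × 7200 s = 4.896 × 10^5 ft³.
Over A = 1.03 mi², depth = V / A = 0.205 in.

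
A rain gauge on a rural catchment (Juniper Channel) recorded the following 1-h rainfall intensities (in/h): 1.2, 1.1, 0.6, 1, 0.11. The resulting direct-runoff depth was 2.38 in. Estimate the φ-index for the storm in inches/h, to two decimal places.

Only the 4 blocks with intensity above φ contribute runoff: 1.2, 1.1, 0.6, 1 in/h.
Σ(I−φ)·Δt = d  ⇒  (1.2+1.1+0.6+1 − 4φ)·1 = 2.38
φ = (3.900 − 2.38/1) / 4 = 0.38 in/h.

φ ≈ 0.38 in/h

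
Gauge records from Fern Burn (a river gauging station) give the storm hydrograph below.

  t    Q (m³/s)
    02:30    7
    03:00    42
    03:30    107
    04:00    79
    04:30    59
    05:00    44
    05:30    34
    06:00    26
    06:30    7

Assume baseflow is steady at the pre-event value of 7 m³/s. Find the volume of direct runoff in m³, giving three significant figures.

V ≈ 6.16 × 10^5 m³

Direct-runoff ordinates (Q − Q_b): 0.0, 35.0, 100.0, 72.0, 52.0, 37.0, 27.0, 19.0, 0.0 m³/s.
ΣQ_DR = 342.0 m³/s.
With Δt = 0.5 h = 1800 s, V = ΣQ_DR · Δt = 342.0 × 1800 = 6.16 × 10^5 m³.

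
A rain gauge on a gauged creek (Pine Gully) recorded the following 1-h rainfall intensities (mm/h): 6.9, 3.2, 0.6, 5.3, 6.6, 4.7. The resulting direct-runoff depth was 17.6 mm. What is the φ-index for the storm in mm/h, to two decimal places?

φ ≈ 1.82 mm/h

Only the 5 blocks with intensity above φ contribute runoff: 6.9, 3.2, 5.3, 6.6, 4.7 mm/h.
Σ(I−φ)·Δt = d  ⇒  (6.9+3.2+5.3+6.6+4.7 − 5φ)·1 = 17.6
φ = (26.70 − 17.6/1) / 5 = 1.82 mm/h.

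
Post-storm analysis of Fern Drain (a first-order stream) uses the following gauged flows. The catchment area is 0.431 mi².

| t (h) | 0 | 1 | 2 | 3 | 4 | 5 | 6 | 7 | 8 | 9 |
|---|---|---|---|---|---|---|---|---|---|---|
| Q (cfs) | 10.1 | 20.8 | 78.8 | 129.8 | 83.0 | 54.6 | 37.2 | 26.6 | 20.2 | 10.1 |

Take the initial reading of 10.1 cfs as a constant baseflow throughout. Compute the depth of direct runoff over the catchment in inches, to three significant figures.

d ≈ 1.33 in

Direct runoff: 0.0, 10.7, 68.7, 119.7, 72.9, 44.5, 27.1, 16.5, 10.1, 0.0 cfs; ΣQ_DR = 370.2 cfs.
V = ΣQ_DR · Δt = 370.2 × 3600 s = 1.333 × 10^6 ft³.
Over A = 0.431 mi², depth = V / A = 1.33 in.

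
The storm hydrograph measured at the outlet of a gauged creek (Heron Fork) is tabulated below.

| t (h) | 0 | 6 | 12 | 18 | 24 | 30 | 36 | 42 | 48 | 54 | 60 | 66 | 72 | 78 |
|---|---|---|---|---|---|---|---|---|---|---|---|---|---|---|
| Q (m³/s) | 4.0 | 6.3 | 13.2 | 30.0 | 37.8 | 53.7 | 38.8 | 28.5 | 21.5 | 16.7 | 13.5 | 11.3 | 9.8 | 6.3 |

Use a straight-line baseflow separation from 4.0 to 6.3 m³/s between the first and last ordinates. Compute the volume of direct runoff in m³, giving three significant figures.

Direct-runoff ordinates (Q − Q_b): 0.00, 2.12, 8.85, 25.47, 33.09, 48.82, 33.74, 23.26, 16.08, 11.11, 7.73, 5.35, 3.68, 0.00 m³/s.
ΣQ_DR = 219.3 m³/s.
With Δt = 6 h = 21600 s, V = ΣQ_DR · Δt = 219.3 × 21600 = 4.74 × 10^6 m³.

V ≈ 4.74 × 10^6 m³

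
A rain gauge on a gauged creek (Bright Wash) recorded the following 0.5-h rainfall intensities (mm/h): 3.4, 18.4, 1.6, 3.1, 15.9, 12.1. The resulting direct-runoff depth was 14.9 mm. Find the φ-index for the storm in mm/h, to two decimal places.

φ ≈ 5.53 mm/h

Only the 3 blocks with intensity above φ contribute runoff: 18.4, 15.9, 12.1 mm/h.
Σ(I−φ)·Δt = d  ⇒  (18.4+15.9+12.1 − 3φ)·0.5 = 14.9
φ = (46.40 − 14.9/0.5) / 3 = 5.53 mm/h.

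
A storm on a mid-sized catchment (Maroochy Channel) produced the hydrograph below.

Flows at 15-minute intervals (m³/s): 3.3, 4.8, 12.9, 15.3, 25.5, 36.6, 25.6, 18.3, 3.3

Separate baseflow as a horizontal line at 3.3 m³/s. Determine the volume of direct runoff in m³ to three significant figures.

V ≈ 1.04 × 10^5 m³

Direct-runoff ordinates (Q − Q_b): 0.0, 1.5, 9.6, 12.0, 22.2, 33.3, 22.3, 15.0, 0.0 m³/s.
ΣQ_DR = 115.9 m³/s.
With Δt = 0.25 h = 900 s, V = ΣQ_DR · Δt = 115.9 × 900 = 1.04 × 10^5 m³.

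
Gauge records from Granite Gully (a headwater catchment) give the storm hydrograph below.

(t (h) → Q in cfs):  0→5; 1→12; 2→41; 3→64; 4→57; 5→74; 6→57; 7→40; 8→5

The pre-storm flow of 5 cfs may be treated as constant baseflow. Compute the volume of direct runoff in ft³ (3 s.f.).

V ≈ 1.12 × 10^6 ft³

Direct-runoff ordinates (Q − Q_b): 0.0, 7.0, 36.0, 59.0, 52.0, 69.0, 52.0, 35.0, 0.0 cfs.
ΣQ_DR = 310.0 cfs.
With Δt = 1 h = 3600 s, V = ΣQ_DR · Δt = 310.0 × 3600 = 1.12 × 10^6 ft³.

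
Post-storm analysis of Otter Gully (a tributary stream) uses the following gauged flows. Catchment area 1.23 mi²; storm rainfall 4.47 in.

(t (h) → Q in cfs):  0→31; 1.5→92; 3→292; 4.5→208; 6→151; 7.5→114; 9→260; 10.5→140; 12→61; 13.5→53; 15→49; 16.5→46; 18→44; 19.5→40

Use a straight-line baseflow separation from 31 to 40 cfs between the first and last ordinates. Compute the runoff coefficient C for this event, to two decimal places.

ΣQ_DR = 1084 cfs; V = ΣQ_DR·Δt = 5.854 × 10^6 ft³.
Runoff depth d = V / A = 2.048 in.
C = d / P = 2.048 / 4.47 = 0.46.

C ≈ 0.46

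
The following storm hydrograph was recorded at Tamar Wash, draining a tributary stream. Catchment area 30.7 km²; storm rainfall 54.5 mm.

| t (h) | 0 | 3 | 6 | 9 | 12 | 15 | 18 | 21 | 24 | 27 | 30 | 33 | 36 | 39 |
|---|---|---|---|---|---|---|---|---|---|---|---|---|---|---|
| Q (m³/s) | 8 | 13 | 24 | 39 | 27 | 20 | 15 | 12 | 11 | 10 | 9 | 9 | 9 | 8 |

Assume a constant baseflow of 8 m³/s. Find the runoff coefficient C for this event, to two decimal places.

C ≈ 0.66

ΣQ_DR = 102.0 m³/s; V = ΣQ_DR·Δt = 1.102 × 10^6 m³.
Runoff depth d = V / A = 35.88 mm.
C = d / P = 35.88 / 54.5 = 0.66.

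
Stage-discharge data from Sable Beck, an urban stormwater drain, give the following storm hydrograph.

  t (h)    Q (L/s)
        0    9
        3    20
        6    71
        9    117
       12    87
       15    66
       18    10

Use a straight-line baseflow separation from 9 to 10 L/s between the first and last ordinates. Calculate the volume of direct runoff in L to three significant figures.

Direct-runoff ordinates (Q − Q_b): 0.00, 10.83, 61.67, 107.50, 77.33, 56.17, 0.00 L/s.
ΣQ_DR = 313.5 L/s.
With Δt = 3 h = 10800 s, V = ΣQ_DR · Δt = 313.5 × 10800 = 3.39 × 10^6 L.

V ≈ 3.39 × 10^6 L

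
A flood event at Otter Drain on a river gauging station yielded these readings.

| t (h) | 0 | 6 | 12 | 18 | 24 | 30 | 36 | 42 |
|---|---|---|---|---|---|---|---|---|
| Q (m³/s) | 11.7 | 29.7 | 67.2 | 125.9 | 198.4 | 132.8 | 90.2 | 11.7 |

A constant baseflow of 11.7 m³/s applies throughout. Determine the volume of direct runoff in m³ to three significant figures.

Direct-runoff ordinates (Q − Q_b): 0.0, 18.0, 55.5, 114.2, 186.7, 121.1, 78.5, 0.0 m³/s.
ΣQ_DR = 574.0 m³/s.
With Δt = 6 h = 21600 s, V = ΣQ_DR · Δt = 574.0 × 21600 = 1.24 × 10^7 m³.

V ≈ 1.24 × 10^7 m³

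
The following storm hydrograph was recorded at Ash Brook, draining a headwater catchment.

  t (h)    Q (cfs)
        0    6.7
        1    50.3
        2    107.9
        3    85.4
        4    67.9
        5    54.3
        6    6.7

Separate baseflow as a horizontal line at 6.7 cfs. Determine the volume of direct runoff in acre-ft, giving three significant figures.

Direct-runoff ordinates (Q − Q_b): 0.0, 43.6, 101.2, 78.7, 61.2, 47.6, 0.0 cfs.
ΣQ_DR = 332.3 cfs.
With Δt = 1 h = 3600 s, V = ΣQ_DR · Δt = 332.3 × 3600 = 1.20 × 10^6 ft³ = 27.5 acre-ft.

V ≈ 27.5 acre-ft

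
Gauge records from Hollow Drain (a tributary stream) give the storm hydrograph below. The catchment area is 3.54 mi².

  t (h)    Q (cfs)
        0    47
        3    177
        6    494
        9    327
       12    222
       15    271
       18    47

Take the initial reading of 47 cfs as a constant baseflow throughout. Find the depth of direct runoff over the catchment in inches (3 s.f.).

Direct runoff: 0.0, 130.0, 447.0, 280.0, 175.0, 224.0, 0.0 cfs; ΣQ_DR = 1256 cfs.
V = ΣQ_DR · Δt = 1256 × 10800 s = 1.356 × 10^7 ft³.
Over A = 3.54 mi², depth = V / A = 1.65 in.

d ≈ 1.65 in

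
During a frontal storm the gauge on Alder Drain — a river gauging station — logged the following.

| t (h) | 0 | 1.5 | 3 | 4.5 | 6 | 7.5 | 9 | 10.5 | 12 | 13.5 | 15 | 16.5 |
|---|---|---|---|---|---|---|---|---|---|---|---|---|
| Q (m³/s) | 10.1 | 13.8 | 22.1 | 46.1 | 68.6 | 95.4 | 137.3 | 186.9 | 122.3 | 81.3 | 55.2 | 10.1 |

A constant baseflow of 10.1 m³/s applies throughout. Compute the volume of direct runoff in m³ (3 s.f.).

V ≈ 3.93 × 10^6 m³

Direct-runoff ordinates (Q − Q_b): 0.0, 3.7, 12.0, 36.0, 58.5, 85.3, 127.2, 176.8, 112.2, 71.2, 45.1, 0.0 m³/s.
ΣQ_DR = 728.0 m³/s.
With Δt = 1.5 h = 5400 s, V = ΣQ_DR · Δt = 728.0 × 5400 = 3.93 × 10^6 m³.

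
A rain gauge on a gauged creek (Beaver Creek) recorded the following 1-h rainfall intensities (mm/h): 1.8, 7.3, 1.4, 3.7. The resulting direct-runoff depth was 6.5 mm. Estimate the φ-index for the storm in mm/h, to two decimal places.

Only the 2 blocks with intensity above φ contribute runoff: 7.3, 3.7 mm/h.
Σ(I−φ)·Δt = d  ⇒  (7.3+3.7 − 2φ)·1 = 6.5
φ = (11.00 − 6.5/1) / 2 = 2.25 mm/h.

φ ≈ 2.25 mm/h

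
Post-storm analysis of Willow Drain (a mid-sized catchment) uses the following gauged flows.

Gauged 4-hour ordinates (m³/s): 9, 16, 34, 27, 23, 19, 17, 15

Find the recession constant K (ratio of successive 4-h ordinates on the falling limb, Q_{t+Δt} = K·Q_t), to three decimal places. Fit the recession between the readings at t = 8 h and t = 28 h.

Using the recession-limb readings at t = 8 h and t = 28 h: Q falls from 34 to 15 m³/s over 5 intervals.
K = (Q₂/Q₁)^(1/5) = (15/34)^(1/5) = 0.849.

K ≈ 0.849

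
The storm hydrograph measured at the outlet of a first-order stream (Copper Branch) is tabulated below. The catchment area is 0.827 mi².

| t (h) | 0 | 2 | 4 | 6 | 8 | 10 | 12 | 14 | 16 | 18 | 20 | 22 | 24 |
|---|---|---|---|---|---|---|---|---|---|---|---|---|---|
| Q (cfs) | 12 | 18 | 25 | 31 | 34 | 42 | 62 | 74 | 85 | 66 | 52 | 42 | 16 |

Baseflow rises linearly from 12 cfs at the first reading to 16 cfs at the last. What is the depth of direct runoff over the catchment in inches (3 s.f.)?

Direct runoff: 0.00, 5.67, 12.33, 18.00, 20.67, 28.33, 48.00, 59.67, 70.33, 51.00, 36.67, 26.33, 0.00 cfs; ΣQ_DR = 377.0 cfs.
V = ΣQ_DR · Δt = 377.0 × 7200 s = 2.714 × 10^6 ft³.
Over A = 0.827 mi², depth = V / A = 1.41 in.

d ≈ 1.41 in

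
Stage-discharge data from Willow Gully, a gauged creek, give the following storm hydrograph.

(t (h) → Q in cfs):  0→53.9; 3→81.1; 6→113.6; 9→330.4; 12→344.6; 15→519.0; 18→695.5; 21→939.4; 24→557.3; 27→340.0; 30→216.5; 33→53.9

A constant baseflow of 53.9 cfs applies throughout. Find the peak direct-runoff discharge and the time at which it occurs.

Q_p = 885.5 cfs at t = 21 h

Subtracting baseflow gives direct-runoff ordinates: 0.0, 27.2, 59.7, 276.5, 290.7, 465.1, 641.6, 885.5, 503.4, 286.1, 162.6, 0.0 cfs.
The maximum is 885.5 cfs, occurring at the reading for t = 21 h.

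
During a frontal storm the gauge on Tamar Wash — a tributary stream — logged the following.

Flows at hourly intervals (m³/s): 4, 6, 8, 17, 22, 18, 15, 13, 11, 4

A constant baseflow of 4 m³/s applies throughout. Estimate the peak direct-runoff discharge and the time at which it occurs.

Q_p = 18.0 m³/s at t = 4 h

Subtracting baseflow gives direct-runoff ordinates: 0.0, 2.0, 4.0, 13.0, 18.0, 14.0, 11.0, 9.0, 7.0, 0.0 m³/s.
The maximum is 18.0 m³/s, occurring at the reading for t = 4 h.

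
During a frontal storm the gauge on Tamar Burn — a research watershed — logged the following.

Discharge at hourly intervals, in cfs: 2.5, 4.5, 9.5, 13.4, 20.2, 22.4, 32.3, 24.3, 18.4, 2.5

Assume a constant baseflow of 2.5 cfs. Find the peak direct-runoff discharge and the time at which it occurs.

Q_p = 29.8 cfs at t = 6 h

Subtracting baseflow gives direct-runoff ordinates: 0.0, 2.0, 7.0, 10.9, 17.7, 19.9, 29.8, 21.8, 15.9, 0.0 cfs.
The maximum is 29.8 cfs, occurring at the reading for t = 6 h.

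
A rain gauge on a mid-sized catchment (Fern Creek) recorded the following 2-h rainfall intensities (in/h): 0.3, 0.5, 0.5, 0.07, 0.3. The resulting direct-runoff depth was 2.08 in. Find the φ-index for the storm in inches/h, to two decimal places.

Only the 4 blocks with intensity above φ contribute runoff: 0.3, 0.5, 0.5, 0.3 in/h.
Σ(I−φ)·Δt = d  ⇒  (0.3+0.5+0.5+0.3 − 4φ)·2 = 2.08
φ = (1.600 − 2.08/2) / 4 = 0.14 in/h.

φ ≈ 0.14 in/h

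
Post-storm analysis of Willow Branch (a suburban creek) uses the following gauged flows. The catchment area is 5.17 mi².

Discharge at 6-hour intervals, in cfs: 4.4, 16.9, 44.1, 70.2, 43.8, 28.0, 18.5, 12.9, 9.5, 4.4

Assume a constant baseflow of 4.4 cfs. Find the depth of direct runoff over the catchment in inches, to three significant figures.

d ≈ 0.375 in

Direct runoff: 0.0, 12.5, 39.7, 65.8, 39.4, 23.6, 14.1, 8.5, 5.1, 0.0 cfs; ΣQ_DR = 208.7 cfs.
V = ΣQ_DR · Δt = 208.7 × 21600 s = 4.508 × 10^6 ft³.
Over A = 5.17 mi², depth = V / A = 0.375 in.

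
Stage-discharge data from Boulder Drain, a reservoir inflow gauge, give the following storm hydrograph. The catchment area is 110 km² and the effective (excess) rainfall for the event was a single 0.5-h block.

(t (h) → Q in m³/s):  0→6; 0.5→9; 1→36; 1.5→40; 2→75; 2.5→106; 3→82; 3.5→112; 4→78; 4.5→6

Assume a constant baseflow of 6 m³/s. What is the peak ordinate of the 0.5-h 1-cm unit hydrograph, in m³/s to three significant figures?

Direct runoff: 0.0, 3.0, 30.0, 34.0, 69.0, 100.0, 76.0, 106.0, 72.0, 0.0 m³/s; ΣQ_DR = 490.0 m³/s, peak = 106.0 m³/s.
Runoff depth d = ΣQ_DR·Δt / A = 490.0 × 1800 / (110 km²) = 8.018 mm.
The 1-cm UH is the DRH scaled by (10 mm)/d, so U_p = 106.0 × 10/8.018 = 132 m³/s.

U_p ≈ 132 m³/s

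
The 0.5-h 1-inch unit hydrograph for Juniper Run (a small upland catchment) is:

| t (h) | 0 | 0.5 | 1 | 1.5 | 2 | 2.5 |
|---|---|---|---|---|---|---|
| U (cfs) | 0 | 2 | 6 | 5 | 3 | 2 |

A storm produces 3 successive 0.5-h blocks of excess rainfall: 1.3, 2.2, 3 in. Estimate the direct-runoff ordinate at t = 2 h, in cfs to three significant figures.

By discrete convolution, Q_j = Σ (P_i / 1 in) · U_{j−i}.
At t = 2 h (j=4): Q = (1.3/1)·3 + (2.2/1)·5 + (3/1)·6 = 32.9 cfs.

Q ≈ 32.9 cfs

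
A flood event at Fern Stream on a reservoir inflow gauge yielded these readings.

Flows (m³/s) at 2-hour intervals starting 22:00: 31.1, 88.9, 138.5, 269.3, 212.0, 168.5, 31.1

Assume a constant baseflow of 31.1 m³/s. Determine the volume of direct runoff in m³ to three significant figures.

Direct-runoff ordinates (Q − Q_b): 0.0, 57.8, 107.4, 238.2, 180.9, 137.4, 0.0 m³/s.
ΣQ_DR = 721.7 m³/s.
With Δt = 2 h = 7200 s, V = ΣQ_DR · Δt = 721.7 × 7200 = 5.20 × 10^6 m³.

V ≈ 5.20 × 10^6 m³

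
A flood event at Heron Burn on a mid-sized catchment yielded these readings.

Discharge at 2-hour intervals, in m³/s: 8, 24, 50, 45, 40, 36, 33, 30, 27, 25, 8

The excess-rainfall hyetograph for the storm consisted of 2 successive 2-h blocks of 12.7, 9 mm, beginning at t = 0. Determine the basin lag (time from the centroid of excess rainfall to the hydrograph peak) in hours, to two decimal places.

Centroid of excess rainfall: t_c = Σ P_i·t̄_i / ΣP_i = 1.8295 h (block centres at 1, 3 h).
Hydrograph peak occurs at t = 4 h, so basin lag t_L = 4 − 1.8295 = 2.17 h.

t_L ≈ 2.17 h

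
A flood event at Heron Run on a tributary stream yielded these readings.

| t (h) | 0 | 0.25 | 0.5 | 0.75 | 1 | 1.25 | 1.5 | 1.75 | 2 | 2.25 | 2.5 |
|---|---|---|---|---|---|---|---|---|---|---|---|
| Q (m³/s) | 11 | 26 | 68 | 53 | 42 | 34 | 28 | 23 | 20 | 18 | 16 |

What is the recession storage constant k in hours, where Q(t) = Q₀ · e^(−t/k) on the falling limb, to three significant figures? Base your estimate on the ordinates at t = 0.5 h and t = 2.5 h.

On the falling limb, Q drops from 68 to 16 m³/s between t = 0.5 h and t = 2.5 h (Δt = 2 h).
k = −Δt / ln(Q₂/Q₁) = −2 / ln(16/68) = 1.38 h.

k ≈ 1.38 h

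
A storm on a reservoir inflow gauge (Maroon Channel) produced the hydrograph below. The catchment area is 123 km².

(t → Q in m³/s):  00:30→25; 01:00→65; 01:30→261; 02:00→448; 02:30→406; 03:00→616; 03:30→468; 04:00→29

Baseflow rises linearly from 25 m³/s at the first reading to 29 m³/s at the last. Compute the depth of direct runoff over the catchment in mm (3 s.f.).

Direct runoff: 0.00, 39.43, 234.86, 421.29, 378.71, 588.14, 439.57, 0.00 m³/s; ΣQ_DR = 2102 m³/s.
V = ΣQ_DR · Δt = 2102 × 1800 s = 3.784 × 10^6 m³.
Over A = 123 km², depth = V / A = 30.8 mm.

d ≈ 30.8 mm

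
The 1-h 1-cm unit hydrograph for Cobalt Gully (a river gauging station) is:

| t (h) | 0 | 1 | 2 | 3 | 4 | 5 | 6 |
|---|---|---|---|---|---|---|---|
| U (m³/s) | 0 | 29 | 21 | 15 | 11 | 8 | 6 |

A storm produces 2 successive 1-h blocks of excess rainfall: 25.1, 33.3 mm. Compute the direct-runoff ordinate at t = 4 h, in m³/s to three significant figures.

Q ≈ 77.6 m³/s

By discrete convolution, Q_j = Σ (P_i / 10 mm) · U_{j−i}.
At t = 4 h (j=4): Q = (25.1/10)·11 + (33.3/10)·15 = 77.6 m³/s.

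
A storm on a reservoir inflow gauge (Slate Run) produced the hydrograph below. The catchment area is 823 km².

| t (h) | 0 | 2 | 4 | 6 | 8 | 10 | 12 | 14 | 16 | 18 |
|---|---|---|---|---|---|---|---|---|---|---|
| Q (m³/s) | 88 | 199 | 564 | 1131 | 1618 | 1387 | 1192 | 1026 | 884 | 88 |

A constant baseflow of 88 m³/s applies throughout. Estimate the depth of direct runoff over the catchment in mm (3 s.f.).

Direct runoff: 0.0, 111.0, 476.0, 1043.0, 1530.0, 1299.0, 1104.0, 938.0, 796.0, 0.0 m³/s; ΣQ_DR = 7297 m³/s.
V = ΣQ_DR · Δt = 7297 × 7200 s = 5.254 × 10^7 m³.
Over A = 823 km², depth = V / A = 63.8 mm.

d ≈ 63.8 mm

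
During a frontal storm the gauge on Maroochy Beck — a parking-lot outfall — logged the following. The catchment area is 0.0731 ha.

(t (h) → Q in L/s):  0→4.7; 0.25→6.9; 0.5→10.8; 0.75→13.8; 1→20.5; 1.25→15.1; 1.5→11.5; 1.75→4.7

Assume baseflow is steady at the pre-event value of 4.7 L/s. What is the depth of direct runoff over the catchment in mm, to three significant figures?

Direct runoff: 0.0, 2.2, 6.1, 9.1, 15.8, 10.4, 6.8, 0.0 L/s; ΣQ_DR = 50.40 L/s.
V = ΣQ_DR · Δt = 50.40 × 900 s = 45360 L.
Over A = 0.0731 ha, depth = V / A = 62.1 mm.

d ≈ 62.1 mm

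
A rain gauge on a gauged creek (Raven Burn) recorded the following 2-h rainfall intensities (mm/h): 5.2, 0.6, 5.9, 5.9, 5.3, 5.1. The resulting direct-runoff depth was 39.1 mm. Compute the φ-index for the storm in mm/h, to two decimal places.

Only the 5 blocks with intensity above φ contribute runoff: 5.2, 5.9, 5.9, 5.3, 5.1 mm/h.
Σ(I−φ)·Δt = d  ⇒  (5.2+5.9+5.9+5.3+5.1 − 5φ)·2 = 39.1
φ = (27.40 − 39.1/2) / 5 = 1.57 mm/h.

φ ≈ 1.57 mm/h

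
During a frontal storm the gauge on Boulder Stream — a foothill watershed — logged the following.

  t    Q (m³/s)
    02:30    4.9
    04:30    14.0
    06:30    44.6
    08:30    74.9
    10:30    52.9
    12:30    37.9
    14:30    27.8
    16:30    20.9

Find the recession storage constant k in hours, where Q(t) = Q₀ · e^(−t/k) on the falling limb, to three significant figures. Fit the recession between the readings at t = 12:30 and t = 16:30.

On the falling limb, Q drops from 37.9 to 20.9 m³/s between t = 12:30 and t = 16:30 (Δt = 4 h).
k = −Δt / ln(Q₂/Q₁) = −4 / ln(20.9/37.9) = 6.72 h.

k ≈ 6.72 h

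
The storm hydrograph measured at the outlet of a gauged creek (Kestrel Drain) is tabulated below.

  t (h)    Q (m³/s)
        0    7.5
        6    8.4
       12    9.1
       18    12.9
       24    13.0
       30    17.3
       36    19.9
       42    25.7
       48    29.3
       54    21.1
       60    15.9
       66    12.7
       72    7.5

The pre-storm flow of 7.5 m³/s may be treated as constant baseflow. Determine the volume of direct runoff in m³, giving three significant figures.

V ≈ 2.22 × 10^6 m³

Direct-runoff ordinates (Q − Q_b): 0.0, 0.9, 1.6, 5.4, 5.5, 9.8, 12.4, 18.2, 21.8, 13.6, 8.4, 5.2, 0.0 m³/s.
ΣQ_DR = 102.8 m³/s.
With Δt = 6 h = 21600 s, V = ΣQ_DR · Δt = 102.8 × 21600 = 2.22 × 10^6 m³.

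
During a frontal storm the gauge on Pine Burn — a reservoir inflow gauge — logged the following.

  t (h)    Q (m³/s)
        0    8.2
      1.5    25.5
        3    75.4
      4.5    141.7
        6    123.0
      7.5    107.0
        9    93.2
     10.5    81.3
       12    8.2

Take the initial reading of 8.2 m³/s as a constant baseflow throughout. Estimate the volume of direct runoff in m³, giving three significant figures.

V ≈ 3.18 × 10^6 m³

Direct-runoff ordinates (Q − Q_b): 0.0, 17.3, 67.2, 133.5, 114.8, 98.8, 85.0, 73.1, 0.0 m³/s.
ΣQ_DR = 589.7 m³/s.
With Δt = 1.5 h = 5400 s, V = ΣQ_DR · Δt = 589.7 × 5400 = 3.18 × 10^6 m³.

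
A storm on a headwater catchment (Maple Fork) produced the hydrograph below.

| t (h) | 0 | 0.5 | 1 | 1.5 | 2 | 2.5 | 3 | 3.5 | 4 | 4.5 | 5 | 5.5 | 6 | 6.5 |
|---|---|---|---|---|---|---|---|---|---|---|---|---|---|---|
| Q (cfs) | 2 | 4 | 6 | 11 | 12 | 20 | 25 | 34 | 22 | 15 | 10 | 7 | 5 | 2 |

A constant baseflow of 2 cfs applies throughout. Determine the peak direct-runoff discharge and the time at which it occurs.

Subtracting baseflow gives direct-runoff ordinates: 0.0, 2.0, 4.0, 9.0, 10.0, 18.0, 23.0, 32.0, 20.0, 13.0, 8.0, 5.0, 3.0, 0.0 cfs.
The maximum is 32.0 cfs, occurring at the reading for t = 3.5 h.

Q_p = 32.0 cfs at t = 3.5 h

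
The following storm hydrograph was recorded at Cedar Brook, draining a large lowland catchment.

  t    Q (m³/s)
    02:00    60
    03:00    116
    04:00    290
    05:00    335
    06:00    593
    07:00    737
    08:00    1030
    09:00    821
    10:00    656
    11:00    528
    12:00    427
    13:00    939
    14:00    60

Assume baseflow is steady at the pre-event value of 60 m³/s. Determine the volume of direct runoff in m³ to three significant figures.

Direct-runoff ordinates (Q − Q_b): 0.0, 56.0, 230.0, 275.0, 533.0, 677.0, 970.0, 761.0, 596.0, 468.0, 367.0, 879.0, 0.0 m³/s.
ΣQ_DR = 5812 m³/s.
With Δt = 1 h = 3600 s, V = ΣQ_DR · Δt = 5812 × 3600 = 2.09 × 10^7 m³.

V ≈ 2.09 × 10^7 m³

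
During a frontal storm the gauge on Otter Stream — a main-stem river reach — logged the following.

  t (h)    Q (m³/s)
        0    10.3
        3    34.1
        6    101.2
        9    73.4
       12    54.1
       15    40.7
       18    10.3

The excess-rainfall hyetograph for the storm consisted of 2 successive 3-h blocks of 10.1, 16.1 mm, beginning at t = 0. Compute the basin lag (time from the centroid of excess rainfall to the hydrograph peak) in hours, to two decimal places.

Centroid of excess rainfall: t_c = Σ P_i·t̄_i / ΣP_i = 3.3435 h (block centres at 1.5, 4.5 h).
Hydrograph peak occurs at t = 6 h, so basin lag t_L = 6 − 3.3435 = 2.66 h.

t_L ≈ 2.66 h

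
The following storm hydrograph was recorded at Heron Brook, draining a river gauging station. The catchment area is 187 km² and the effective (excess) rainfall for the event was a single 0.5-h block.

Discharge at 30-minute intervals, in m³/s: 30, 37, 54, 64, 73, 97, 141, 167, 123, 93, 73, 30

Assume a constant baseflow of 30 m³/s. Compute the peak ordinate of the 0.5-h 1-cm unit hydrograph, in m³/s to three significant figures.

U_p ≈ 229 m³/s

Direct runoff: 0.0, 7.0, 24.0, 34.0, 43.0, 67.0, 111.0, 137.0, 93.0, 63.0, 43.0, 0.0 m³/s; ΣQ_DR = 622.0 m³/s, peak = 137.0 m³/s.
Runoff depth d = ΣQ_DR·Δt / A = 622.0 × 1800 / (187 km²) = 5.987 mm.
The 1-cm UH is the DRH scaled by (10 mm)/d, so U_p = 137.0 × 10/5.987 = 229 m³/s.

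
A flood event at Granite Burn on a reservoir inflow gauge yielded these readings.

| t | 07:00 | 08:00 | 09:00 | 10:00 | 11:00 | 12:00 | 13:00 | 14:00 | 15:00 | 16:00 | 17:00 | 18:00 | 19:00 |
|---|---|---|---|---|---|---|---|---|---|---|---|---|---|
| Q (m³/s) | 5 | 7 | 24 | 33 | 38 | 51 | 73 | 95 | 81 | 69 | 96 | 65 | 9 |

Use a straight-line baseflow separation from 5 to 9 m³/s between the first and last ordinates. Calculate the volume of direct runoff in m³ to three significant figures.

Direct-runoff ordinates (Q − Q_b): 0.00, 1.67, 18.33, 27.00, 31.67, 44.33, 66.00, 87.67, 73.33, 61.00, 87.67, 56.33, 0.00 m³/s.
ΣQ_DR = 555.0 m³/s.
With Δt = 1 h = 3600 s, V = ΣQ_DR · Δt = 555.0 × 3600 = 2.00 × 10^6 m³.

V ≈ 2.00 × 10^6 m³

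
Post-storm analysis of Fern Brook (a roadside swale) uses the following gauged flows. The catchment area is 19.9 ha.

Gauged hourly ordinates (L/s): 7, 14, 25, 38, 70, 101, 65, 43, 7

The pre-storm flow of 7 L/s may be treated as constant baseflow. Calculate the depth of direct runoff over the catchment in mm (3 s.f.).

d ≈ 5.55 mm

Direct runoff: 0.0, 7.0, 18.0, 31.0, 63.0, 94.0, 58.0, 36.0, 0.0 L/s; ΣQ_DR = 307.0 L/s.
V = ΣQ_DR · Δt = 307.0 × 3600 s = 1.105 × 10^6 L.
Over A = 19.9 ha, depth = V / A = 5.55 mm.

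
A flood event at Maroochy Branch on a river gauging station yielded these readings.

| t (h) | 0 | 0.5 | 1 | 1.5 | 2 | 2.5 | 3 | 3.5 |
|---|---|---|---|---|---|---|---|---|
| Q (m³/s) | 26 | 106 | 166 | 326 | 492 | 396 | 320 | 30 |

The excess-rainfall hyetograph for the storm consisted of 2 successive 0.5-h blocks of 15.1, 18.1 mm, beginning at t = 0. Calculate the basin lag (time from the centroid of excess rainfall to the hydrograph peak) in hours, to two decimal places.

t_L ≈ 1.48 h

Centroid of excess rainfall: t_c = Σ P_i·t̄_i / ΣP_i = 0.5226 h (block centres at 0.25, 0.75 h).
Hydrograph peak occurs at t = 2 h, so basin lag t_L = 2 − 0.5226 = 1.48 h.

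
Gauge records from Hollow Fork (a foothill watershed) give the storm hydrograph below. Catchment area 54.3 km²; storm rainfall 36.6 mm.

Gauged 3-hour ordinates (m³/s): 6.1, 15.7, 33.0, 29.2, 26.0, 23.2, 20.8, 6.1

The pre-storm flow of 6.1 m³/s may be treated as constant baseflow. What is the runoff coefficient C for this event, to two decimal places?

ΣQ_DR = 111.3 m³/s; V = ΣQ_DR·Δt = 1.202 × 10^6 m³.
Runoff depth d = V / A = 22.14 mm.
C = d / P = 22.14 / 36.6 = 0.60.

C ≈ 0.60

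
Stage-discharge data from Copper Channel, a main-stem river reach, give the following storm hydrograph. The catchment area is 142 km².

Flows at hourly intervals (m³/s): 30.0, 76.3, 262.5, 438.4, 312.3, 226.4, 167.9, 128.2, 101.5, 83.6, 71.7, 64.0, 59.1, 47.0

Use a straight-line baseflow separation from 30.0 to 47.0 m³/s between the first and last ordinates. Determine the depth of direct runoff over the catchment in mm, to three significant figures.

d ≈ 38.8 mm

Direct runoff: 0.00, 44.99, 229.88, 404.48, 277.07, 189.86, 130.05, 89.05, 61.04, 41.83, 28.62, 19.62, 13.41, 0.00 m³/s; ΣQ_DR = 1530 m³/s.
V = ΣQ_DR · Δt = 1530 × 3600 s = 5.508 × 10^6 m³.
Over A = 142 km², depth = V / A = 38.8 mm.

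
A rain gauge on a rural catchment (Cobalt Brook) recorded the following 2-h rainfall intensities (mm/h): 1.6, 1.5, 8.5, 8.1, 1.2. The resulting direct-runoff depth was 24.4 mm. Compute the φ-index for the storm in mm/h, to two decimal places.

Only the 2 blocks with intensity above φ contribute runoff: 8.5, 8.1 mm/h.
Σ(I−φ)·Δt = d  ⇒  (8.5+8.1 − 2φ)·2 = 24.4
φ = (16.60 − 24.4/2) / 2 = 2.20 mm/h.

φ ≈ 2.20 mm/h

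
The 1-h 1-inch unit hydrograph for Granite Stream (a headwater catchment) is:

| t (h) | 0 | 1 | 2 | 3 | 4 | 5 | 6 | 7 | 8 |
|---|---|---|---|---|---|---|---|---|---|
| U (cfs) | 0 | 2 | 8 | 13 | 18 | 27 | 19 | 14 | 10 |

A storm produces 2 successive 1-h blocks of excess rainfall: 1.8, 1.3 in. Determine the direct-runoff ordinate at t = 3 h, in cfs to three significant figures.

By discrete convolution, Q_j = Σ (P_i / 1 in) · U_{j−i}.
At t = 3 h (j=3): Q = (1.8/1)·13 + (1.3/1)·8 = 33.8 cfs.

Q ≈ 33.8 cfs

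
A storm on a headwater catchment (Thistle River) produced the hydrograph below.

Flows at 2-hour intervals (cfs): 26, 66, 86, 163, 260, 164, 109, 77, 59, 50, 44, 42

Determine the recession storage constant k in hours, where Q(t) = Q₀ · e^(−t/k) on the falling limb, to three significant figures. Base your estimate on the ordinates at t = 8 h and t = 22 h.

On the falling limb, Q drops from 260 to 42 cfs between t = 8 h and t = 22 h (Δt = 14 h).
k = −Δt / ln(Q₂/Q₁) = −14 / ln(42/260) = 7.68 h.

k ≈ 7.68 h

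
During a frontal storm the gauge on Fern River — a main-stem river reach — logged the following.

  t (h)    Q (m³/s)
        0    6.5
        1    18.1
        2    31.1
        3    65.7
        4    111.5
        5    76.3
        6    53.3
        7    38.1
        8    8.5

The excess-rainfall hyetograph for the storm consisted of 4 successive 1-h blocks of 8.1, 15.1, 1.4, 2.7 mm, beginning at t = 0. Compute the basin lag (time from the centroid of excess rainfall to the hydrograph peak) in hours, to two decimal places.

Centroid of excess rainfall: t_c = Σ P_i·t̄_i / ΣP_i = 1.4524 h (block centres at 0.5, 1.5, 2.5, 3.5 h).
Hydrograph peak occurs at t = 4 h, so basin lag t_L = 4 − 1.4524 = 2.55 h.

t_L ≈ 2.55 h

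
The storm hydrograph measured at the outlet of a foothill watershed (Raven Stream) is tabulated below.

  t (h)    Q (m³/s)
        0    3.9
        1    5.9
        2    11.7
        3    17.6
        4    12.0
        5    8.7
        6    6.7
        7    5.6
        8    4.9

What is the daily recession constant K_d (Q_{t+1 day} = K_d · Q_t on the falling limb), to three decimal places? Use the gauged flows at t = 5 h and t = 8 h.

Between t = 5 h and t = 8 h the flow falls from 8.7 to 4.9 m³/s over 3×1 h = 3 h.
Per-interval ratio K = (4.9/8.7)^(1/3) = 0.8258; K_d = K^(24/1) = 0.010.

K_d ≈ 0.010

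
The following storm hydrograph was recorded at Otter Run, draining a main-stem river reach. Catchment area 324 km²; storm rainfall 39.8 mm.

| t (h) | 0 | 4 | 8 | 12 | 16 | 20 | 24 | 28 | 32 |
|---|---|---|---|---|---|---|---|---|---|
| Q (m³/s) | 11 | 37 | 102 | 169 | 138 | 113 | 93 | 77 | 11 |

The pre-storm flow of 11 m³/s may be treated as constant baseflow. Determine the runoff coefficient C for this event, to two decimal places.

C ≈ 0.73

ΣQ_DR = 652.0 m³/s; V = ΣQ_DR·Δt = 9.389 × 10^6 m³.
Runoff depth d = V / A = 28.98 mm.
C = d / P = 28.98 / 39.8 = 0.73.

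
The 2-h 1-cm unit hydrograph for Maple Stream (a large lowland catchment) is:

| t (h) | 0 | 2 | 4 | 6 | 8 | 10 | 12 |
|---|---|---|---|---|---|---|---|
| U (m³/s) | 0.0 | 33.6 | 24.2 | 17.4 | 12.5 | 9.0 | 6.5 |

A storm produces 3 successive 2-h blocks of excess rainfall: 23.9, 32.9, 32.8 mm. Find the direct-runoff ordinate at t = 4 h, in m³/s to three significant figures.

By discrete convolution, Q_j = Σ (P_i / 10 mm) · U_{j−i}.
At t = 4 h (j=2): Q = (23.9/10)·24.2 + (32.9/10)·33.6 + (32.8/10)·0.0 = 168 m³/s.

Q ≈ 168 m³/s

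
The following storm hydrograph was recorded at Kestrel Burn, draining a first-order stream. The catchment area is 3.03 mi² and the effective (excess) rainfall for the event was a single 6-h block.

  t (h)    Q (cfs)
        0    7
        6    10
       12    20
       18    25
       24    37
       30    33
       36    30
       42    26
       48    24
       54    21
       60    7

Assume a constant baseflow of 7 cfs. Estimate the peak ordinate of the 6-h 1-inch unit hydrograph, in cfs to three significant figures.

U_p ≈ 60.0 cfs

Direct runoff: 0.0, 3.0, 13.0, 18.0, 30.0, 26.0, 23.0, 19.0, 17.0, 14.0, 0.0 cfs; ΣQ_DR = 163.0 cfs, peak = 30.0 cfs.
Runoff depth d = ΣQ_DR·Δt / A = 163.0 × 21600 / (3.03 mi²) = 0.5002 in.
The 1-inch UH is the DRH scaled by (1 in)/d, so U_p = 30.0 × 1/0.5002 = 60.0 cfs.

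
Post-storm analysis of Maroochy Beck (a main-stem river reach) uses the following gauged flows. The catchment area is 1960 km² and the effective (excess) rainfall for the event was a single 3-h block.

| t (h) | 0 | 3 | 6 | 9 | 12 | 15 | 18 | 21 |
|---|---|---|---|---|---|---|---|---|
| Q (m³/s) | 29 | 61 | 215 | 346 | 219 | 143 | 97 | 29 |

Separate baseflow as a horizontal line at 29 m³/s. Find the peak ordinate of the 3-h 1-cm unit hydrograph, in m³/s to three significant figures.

Direct runoff: 0.0, 32.0, 186.0, 317.0, 190.0, 114.0, 68.0, 0.0 m³/s; ΣQ_DR = 907.0 m³/s, peak = 317.0 m³/s.
Runoff depth d = ΣQ_DR·Δt / A = 907.0 × 10800 / (1960 km²) = 4.998 mm.
The 1-cm UH is the DRH scaled by (10 mm)/d, so U_p = 317.0 × 10/4.998 = 634 m³/s.

U_p ≈ 634 m³/s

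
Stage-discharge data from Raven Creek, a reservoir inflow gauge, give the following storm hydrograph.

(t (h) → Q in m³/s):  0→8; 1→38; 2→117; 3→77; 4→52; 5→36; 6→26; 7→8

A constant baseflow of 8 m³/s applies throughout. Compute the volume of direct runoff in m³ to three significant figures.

Direct-runoff ordinates (Q − Q_b): 0.0, 30.0, 109.0, 69.0, 44.0, 28.0, 18.0, 0.0 m³/s.
ΣQ_DR = 298.0 m³/s.
With Δt = 1 h = 3600 s, V = ΣQ_DR · Δt = 298.0 × 3600 = 1.07 × 10^6 m³.

V ≈ 1.07 × 10^6 m³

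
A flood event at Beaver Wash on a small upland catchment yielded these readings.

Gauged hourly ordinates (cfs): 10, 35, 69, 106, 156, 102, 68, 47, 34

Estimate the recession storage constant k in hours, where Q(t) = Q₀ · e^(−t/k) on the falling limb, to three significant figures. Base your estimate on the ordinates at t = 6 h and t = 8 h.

k ≈ 2.89 h

On the falling limb, Q drops from 68 to 34 cfs between t = 6 h and t = 8 h (Δt = 2 h).
k = −Δt / ln(Q₂/Q₁) = −2 / ln(34/68) = 2.89 h.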